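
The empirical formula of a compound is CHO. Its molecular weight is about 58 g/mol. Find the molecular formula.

C2H2O2

Empirical-formula mass = 29.02 g/mol
n = 58 / 29.02 = 2.00 ≈ 2
Molecular formula = (CHO)2 = C2H2O2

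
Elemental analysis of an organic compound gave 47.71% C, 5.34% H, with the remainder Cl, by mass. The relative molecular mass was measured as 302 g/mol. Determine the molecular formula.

C12H16Cl4

Assume 100 g: 47.71 g C, 5.34 g H, 46.95 g Cl.
n(C) = 47.71/12.01 = 3.973, n(H) = 5.34/1.008 = 5.298, n(Cl) = 46.95/35.45 = 1.324
Divide by the smallest (1.324 mol Cl): C 2.999, H 4.000, Cl 1.000
→ C3H4Cl
Empirical-formula mass = 75.51 g/mol
n = 302 / 75.51 = 4.00 ≈ 4
Molecular formula = (C3H4Cl)×4 = C12H16Cl4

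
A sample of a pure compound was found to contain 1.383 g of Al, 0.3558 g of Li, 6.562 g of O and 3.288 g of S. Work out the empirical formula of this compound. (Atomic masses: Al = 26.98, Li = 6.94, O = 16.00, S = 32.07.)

n(Al) = 1.383/26.98 = 0.05126, n(Li) = 0.3558/6.94 = 0.05127, n(O) = 6.562/16.00 = 0.4101, n(S) = 3.288/32.07 = 0.1025
Divide by the smallest (0.05126 mol Al): Al 1.000, Li 1.000, O 8.001, S 2.000
≈ 1:1:8:2 → AlLiO8S2

AlLiO8S2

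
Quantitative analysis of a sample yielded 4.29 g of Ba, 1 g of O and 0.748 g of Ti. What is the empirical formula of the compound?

Ba2O4Ti

Ba: 4.29 g ÷ 137.33 g/mol = 0.03124 mol
O: 1 g ÷ 16.00 g/mol = 0.0625 mol
Ti: 0.748 g ÷ 47.87 g/mol = 0.01563 mol
Ratios (÷ 0.01563): Ba 1.999, O 4.000, Ti 1.000
≈ 2:4:1 → Ba2O4Ti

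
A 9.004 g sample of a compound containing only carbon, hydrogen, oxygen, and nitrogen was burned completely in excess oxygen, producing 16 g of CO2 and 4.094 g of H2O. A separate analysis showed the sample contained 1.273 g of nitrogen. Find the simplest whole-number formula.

C4H5NO2

mol C = 16 / 44.01 = 0.3636; mass C = 0.3636 × 12.01 = 4.366 g
mol H = 2 × (4.094 / 18.02) = 0.4544; mass H = 0.4544 × 1.008 = 0.4580 g
mol N = 1.273 / 14.01 = 0.09086
mass O = 9.004 − (6.097) = 2.907 g → mol O = 0.1817
Smallest is N at 0.09086 mol; normalising gives C 4.001, H 5.001, N 1.000, O 1.999
Ratio ≈ 4:5:1:2, so the empirical formula is C4H5NO2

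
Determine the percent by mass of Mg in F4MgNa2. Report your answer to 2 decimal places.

Molar mass = 4(19.00) + 1(24.31) + 2(22.99) = 146.290 g/mol
Mass of Mg per mole = 1 × 24.31 = 24.310 g
% Mg = 24.310 / 146.290 × 100 = 16.62%

16.62%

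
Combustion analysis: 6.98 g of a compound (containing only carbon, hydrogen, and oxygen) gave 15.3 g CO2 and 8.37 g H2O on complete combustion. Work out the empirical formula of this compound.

mol C = 15.3 / 44.01 = 0.3476; mass C = 0.3476 × 12.01 = 4.175 g
mol H = 2 × (8.37 / 18.02) = 0.9290; mass H = 0.9290 × 1.008 = 0.9364 g
mass O = 6.98 − (5.112) = 1.868 g → mol O = 0.1168
Smallest is O at 0.1168 mol; normalising gives C 2.977, H 7.955, O 1.000
→ C3H8O

C3H8O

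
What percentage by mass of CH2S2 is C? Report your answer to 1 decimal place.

15.4%

Molar mass = 1(12.01) + 2(1.008) + 2(32.07) = 78.166 g/mol
Mass of C per mole = 1 × 12.01 = 12.010 g
% C = 12.010 / 78.166 × 100 = 15.4%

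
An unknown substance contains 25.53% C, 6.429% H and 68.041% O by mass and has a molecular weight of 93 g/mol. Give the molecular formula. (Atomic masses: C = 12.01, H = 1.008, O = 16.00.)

C2H6O4

Assume 100 g: 25.53 g C, 6.429 g H, 68.041 g O.
Moles — C: 25.53 / 12.01 = 2.126 mol; H: 6.429 / 1.008 = 6.378 mol; O: 68.041 / 16.00 = 4.253 mol
Ratios (÷ 2.126): C 1.000, H 3.000, O 2.001
Ratio ≈ 1:3:2, so the empirical formula is CH3O2
Empirical-formula mass = 47.03 g/mol
n = 93 / 47.03 = 1.98 ≈ 2
Molecular formula = (CH3O2)×2 = C2H6O4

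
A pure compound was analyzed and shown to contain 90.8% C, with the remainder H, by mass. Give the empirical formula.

C5H6

Assume 100 g: 90.8 g C, 9.2 g H.
C: 90.8 g ÷ 12.01 g/mol = 7.56 mol
H: 9.2 g ÷ 1.008 g/mol = 9.127 mol
Smallest is C at 7.56 mol; normalising gives C 1.000, H 1.207
Scaling by 5: C 5.00, H 6.04 → C5H6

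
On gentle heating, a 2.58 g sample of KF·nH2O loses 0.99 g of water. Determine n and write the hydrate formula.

Mass of anhydrous KF = 2.58 − 0.99 = 1.59 g
mol H2O = 0.99 / 18.02 = 0.05494
Molar mass of KF = 58.10 g/mol → mol KF = 1.59 / 58.10 = 0.02737
n = 0.05494 / 0.02737 = 2.01 ≈ 2 → KF·2H2O

KF·2H2O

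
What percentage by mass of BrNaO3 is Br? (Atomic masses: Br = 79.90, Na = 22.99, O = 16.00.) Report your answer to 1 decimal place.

Molar mass = 1(79.90) + 1(22.99) + 3(16.00) = 150.890 g/mol
Mass of Br per mole = 1 × 79.90 = 79.900 g
% Br = 79.900 / 150.890 × 100 = 53.0%

53.0%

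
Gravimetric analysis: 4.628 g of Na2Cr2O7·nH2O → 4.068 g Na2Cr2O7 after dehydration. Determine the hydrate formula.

Na2Cr2O7·2H2O

Mass of water lost = 4.628 − 4.068 = 0.56 g → 0.56 / 18.02 = 0.03108 mol H2O
Molar mass of Na2Cr2O7 = 261.98 g/mol → mol Na2Cr2O7 = 4.068 / 261.98 = 0.01553
n = 0.03108 / 0.01553 = 2.00 ≈ 2 → Na2Cr2O7·2H2O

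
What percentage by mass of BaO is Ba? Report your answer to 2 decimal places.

89.56%

Molar mass = 1(137.33) + 1(16.00) = 153.330 g/mol
Mass of Ba per mole = 1 × 137.33 = 137.330 g
% Ba = 137.330 / 153.330 × 100 = 89.56%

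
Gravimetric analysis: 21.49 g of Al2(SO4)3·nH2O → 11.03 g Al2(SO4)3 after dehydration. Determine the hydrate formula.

Al2(SO4)3·18H2O

Mass of water lost = 21.49 − 11.03 = 10.46 g → 10.46 / 18.02 = 0.5805 mol H2O
Molar mass of Al2(SO4)3 = 342.17 g/mol → mol Al2(SO4)3 = 11.03 / 342.17 = 0.03224
n = 0.5805 / 0.03224 = 18.01 ≈ 18 → Al2(SO4)3·18H2O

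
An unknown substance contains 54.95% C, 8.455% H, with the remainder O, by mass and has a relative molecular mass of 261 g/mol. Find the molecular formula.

C12H22O6

Assume 100 g: 54.95 g C, 8.455 g H, 36.595 g O.
n(C) = 54.95/12.01 = 4.575, n(H) = 8.455/1.008 = 8.388, n(O) = 36.595/16.00 = 2.287
Smallest is O at 2.287 mol; normalising gives C 2.000, H 3.667, O 1.000
Multiply by 3: C 6.00, H 11.00, O 3.00 → C6H11O3
Empirical-formula mass = 131.15 g/mol
n = 261 / 131.15 = 1.99 ≈ 2
Molecular formula = (C6H11O3)×2 = C12H22O6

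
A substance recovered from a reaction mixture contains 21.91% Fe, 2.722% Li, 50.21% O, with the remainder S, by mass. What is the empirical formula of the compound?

Assume 100 g: 21.91 g Fe, 2.722 g Li, 50.21 g O, 25.158 g S.
n(Fe) = 21.91/55.85 = 0.3923, n(Li) = 2.722/6.94 = 0.3922, n(O) = 50.21/16.00 = 3.138, n(S) = 25.158/32.07 = 0.7845
Ratios (÷ 0.3922): Fe 1.000, Li 1.000, O 8.001, S 2.000
Ratio ≈ 1:1:8:2, so the empirical formula is FeLiO8S2

FeLiO8S2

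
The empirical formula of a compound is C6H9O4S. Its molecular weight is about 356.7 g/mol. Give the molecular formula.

C12H18O8S2

Empirical-formula mass = 177.20 g/mol
n = 356.7 / 177.20 = 2.01 ≈ 2
Molecular formula = (C6H9O4S)2 = C12H18O8S2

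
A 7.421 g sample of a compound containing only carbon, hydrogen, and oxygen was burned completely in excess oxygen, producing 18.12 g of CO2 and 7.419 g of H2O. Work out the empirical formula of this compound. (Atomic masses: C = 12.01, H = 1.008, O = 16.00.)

C4H8O

mol C = 18.12 / 44.01 = 0.4117; mass C = 0.4117 × 12.01 = 4.945 g
mol H = 2 × (7.419 / 18.02) = 0.8234; mass H = 0.8234 × 1.008 = 0.8300 g
mass O = 7.421 − (5.775) = 1.646 g → mol O = 0.1029
Divide by the smallest (0.1029 mol O): C 4.002, H 8.003, O 1.000
Ratio ≈ 4:8:1, so the empirical formula is C4H8O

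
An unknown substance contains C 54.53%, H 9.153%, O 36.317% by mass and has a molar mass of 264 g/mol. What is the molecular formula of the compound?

Assume 100 g: 54.53 g C, 9.153 g H, 36.317 g O.
n(C) = 54.53/12.01 = 4.54, n(H) = 9.153/1.008 = 9.08, n(O) = 36.317/16.00 = 2.27
Ratios (÷ 2.27): C 2.000, H 4.000, O 1.000
Ratio ≈ 2:4:1, so the empirical formula is C2H4O
Empirical-formula mass = 44.05 g/mol
n = 264 / 44.05 = 5.99 ≈ 6
Molecular formula = (C2H4O)×6 = C12H24O6

C12H24O6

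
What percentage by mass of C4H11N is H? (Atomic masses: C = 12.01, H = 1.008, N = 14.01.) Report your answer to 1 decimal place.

15.2%

Molar mass = 4(12.01) + 11(1.008) + 1(14.01) = 73.138 g/mol
Mass of H per mole = 11 × 1.008 = 11.088 g
% H = 11.088 / 73.138 × 100 = 15.2%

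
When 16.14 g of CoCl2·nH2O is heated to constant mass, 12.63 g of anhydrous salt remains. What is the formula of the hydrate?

Mass of water lost = 16.14 − 12.63 = 3.51 g → 3.51 / 18.02 = 0.1948 mol H2O
Molar mass of CoCl2 = 129.83 g/mol → mol CoCl2 = 12.63 / 129.83 = 0.09728
n = 0.1948 / 0.09728 = 2.00 ≈ 2 → CoCl2·2H2O

CoCl2·2H2O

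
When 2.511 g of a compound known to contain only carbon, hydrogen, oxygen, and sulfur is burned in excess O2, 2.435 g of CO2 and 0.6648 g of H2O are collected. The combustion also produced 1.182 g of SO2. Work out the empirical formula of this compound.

C3H4O4S

mol C = 2.435 / 44.01 = 0.05533; mass C = 0.05533 × 12.01 = 0.6645 g
mol H = 2 × (0.6648 / 18.02) = 0.07378; mass H = 0.07378 × 1.008 = 0.07437 g
mol S = 1.182 / 64.07 = 0.01845; mass S = 0.5916 g
mass O = 2.511 − (1.331) = 1.180 g → mol O = 0.07378
Smallest is S at 0.01845 mol; normalising gives C 2.999, H 3.999, O 3.999, S 1.000
≈ 3:4:4:1 → C3H4O4S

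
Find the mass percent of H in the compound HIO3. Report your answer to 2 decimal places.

Molar mass = 1(1.008) + 1(126.90) + 3(16.00) = 175.908 g/mol
Mass of H per mole = 1 × 1.008 = 1.008 g
% H = 1.008 / 175.908 × 100 = 0.57%

0.57%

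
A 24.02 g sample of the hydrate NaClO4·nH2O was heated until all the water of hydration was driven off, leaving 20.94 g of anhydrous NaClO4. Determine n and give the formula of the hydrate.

Mass of water lost = 24.02 − 20.94 = 3.08 g → 3.08 / 18.02 = 0.1709 mol H2O
Molar mass of NaClO4 = 122.44 g/mol → mol NaClO4 = 20.94 / 122.44 = 0.171
n = 0.1709 / 0.171 = 1.00 ≈ 1 → NaClO4·H2O

NaClO4·H2O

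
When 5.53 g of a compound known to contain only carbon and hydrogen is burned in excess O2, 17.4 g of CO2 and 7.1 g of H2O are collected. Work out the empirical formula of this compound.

mol C = 17.4 / 44.01 = 0.3954; mass C = 0.3954 × 12.01 = 4.748 g
mol H = 2 × (7.1 / 18.02) = 0.7880; mass H = 0.7880 × 1.008 = 0.7943 g
Ratios (÷ 0.3954): C 1.000, H 1.993
→ CH2

CH2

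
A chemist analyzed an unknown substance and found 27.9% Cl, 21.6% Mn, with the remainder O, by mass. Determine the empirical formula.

Assume 100 g: 27.9 g Cl, 21.6 g Mn, 50.5 g O.
n(Cl) = 27.9/35.45 = 0.787, n(Mn) = 21.6/54.94 = 0.3932, n(O) = 50.5/16.00 = 3.156
Divide by the smallest (0.3932 mol Mn): Cl 2.002, Mn 1.000, O 8.028
≈ 2:1:8 → Cl2MnO8

Cl2MnO8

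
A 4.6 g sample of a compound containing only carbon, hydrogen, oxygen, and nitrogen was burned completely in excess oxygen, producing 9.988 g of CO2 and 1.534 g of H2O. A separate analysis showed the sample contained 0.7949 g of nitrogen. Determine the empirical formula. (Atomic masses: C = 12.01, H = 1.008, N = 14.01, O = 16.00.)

mol C = 9.988 / 44.01 = 0.2269; mass C = 0.2269 × 12.01 = 2.726 g
mol H = 2 × (1.534 / 18.02) = 0.1703; mass H = 0.1703 × 1.008 = 0.1716 g
mol N = 0.7949 / 14.01 = 0.05674
mass O = 4.6 − (3.692) = 0.9078 g → mol O = 0.05674
Divide by the smallest (0.05674 mol N): C 4.000, H 3.001, N 1.000, O 1.000
Ratio ≈ 4:3:1:1, so the empirical formula is C4H3NO

C4H3NO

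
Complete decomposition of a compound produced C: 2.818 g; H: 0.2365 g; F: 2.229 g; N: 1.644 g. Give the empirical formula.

C2H2FN

Moles — C: 2.818 / 12.01 = 0.2346 mol; H: 0.2365 / 1.008 = 0.2346 mol; F: 2.229 / 19.00 = 0.1173 mol; N: 1.644 / 14.01 = 0.1173 mol
Smallest is F at 0.1173 mol; normalising gives C 2.000, H 2.000, F 1.000, N 1.000
→ C2H2FN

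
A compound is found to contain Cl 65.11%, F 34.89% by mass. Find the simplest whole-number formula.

Assume 100 g: 65.11 g Cl, 34.89 g F.
n(Cl) = 65.11/35.45 = 1.837, n(F) = 34.89/19.00 = 1.836
Smallest is F at 1.836 mol; normalising gives Cl 1.000, F 1.000
≈ 1:1 → ClF

ClF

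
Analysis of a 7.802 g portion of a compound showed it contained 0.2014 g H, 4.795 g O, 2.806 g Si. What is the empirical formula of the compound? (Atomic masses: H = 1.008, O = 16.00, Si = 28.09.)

Moles — H: 0.2014 / 1.008 = 0.1998 mol; O: 4.795 / 16.00 = 0.2997 mol; Si: 2.806 / 28.09 = 0.09989 mol
Divide by the smallest (0.09989 mol Si): H 2.000, O 3.000, Si 1.000
≈ 2:3:1 → H2O3Si

H2O3Si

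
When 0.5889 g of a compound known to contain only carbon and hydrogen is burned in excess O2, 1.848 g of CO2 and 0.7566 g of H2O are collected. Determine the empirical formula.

mol C = 1.848 / 44.01 = 0.04199; mass C = 0.04199 × 12.01 = 0.5043 g
mol H = 2 × (0.7566 / 18.02) = 0.08397; mass H = 0.08397 × 1.008 = 0.08465 g
Ratios (÷ 0.04199): C 1.000, H 2.000
≈ 1:2 → CH2

CH2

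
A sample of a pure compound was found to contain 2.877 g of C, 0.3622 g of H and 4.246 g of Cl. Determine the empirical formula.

C2H3Cl

n(C) = 2.877/12.01 = 0.2396, n(H) = 0.3622/1.008 = 0.3593, n(Cl) = 4.246/35.45 = 0.1198
Smallest is Cl at 0.1198 mol; normalising gives C 2.000, H 3.000, Cl 1.000
→ C2H3Cl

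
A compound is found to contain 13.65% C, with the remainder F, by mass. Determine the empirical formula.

Assume 100 g: 13.65 g C, 86.35 g F.
Moles — C: 13.65 / 12.01 = 1.137 mol; F: 86.35 / 19.00 = 4.545 mol
Ratios (÷ 1.137): C 1.000, F 3.999
Ratio ≈ 1:4, so the empirical formula is CF4

CF4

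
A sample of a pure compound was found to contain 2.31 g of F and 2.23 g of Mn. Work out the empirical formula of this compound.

F3Mn

n(F) = 2.31/19.00 = 0.1216, n(Mn) = 2.23/54.94 = 0.04059
Smallest is Mn at 0.04059 mol; normalising gives F 2.995, Mn 1.000
Ratio ≈ 3:1, so the empirical formula is F3Mn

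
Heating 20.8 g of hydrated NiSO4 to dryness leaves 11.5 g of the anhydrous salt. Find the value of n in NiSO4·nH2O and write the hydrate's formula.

NiSO4·7H2O

Mass of water lost = 20.8 − 11.5 = 9.3 g → 9.3 / 18.02 = 0.5161 mol H2O
Molar mass of NiSO4 = 154.76 g/mol → mol NiSO4 = 11.5 / 154.76 = 0.07431
n = 0.5161 / 0.07431 = 6.95 ≈ 7 → NiSO4·7H2O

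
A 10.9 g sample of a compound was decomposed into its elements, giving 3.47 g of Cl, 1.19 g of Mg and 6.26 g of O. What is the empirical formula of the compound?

Cl2MgO8

n(Cl) = 3.47/35.45 = 0.09788, n(Mg) = 1.19/24.31 = 0.04895, n(O) = 6.26/16.00 = 0.3912
Smallest is Mg at 0.04895 mol; normalising gives Cl 2.000, Mg 1.000, O 7.993
Ratio ≈ 2:1:8, so the empirical formula is Cl2MgO8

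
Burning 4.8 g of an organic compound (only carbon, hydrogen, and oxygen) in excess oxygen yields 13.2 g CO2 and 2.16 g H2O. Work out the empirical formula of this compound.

C5H4O

mol C = 13.2 / 44.01 = 0.2999; mass C = 0.2999 × 12.01 = 3.602 g
mol H = 2 × (2.16 / 18.02) = 0.2397; mass H = 0.2397 × 1.008 = 0.2417 g
mass O = 4.8 − (3.844) = 0.9562 g → mol O = 0.05976
Smallest is O at 0.05976 mol; normalising gives C 5.019, H 4.012, O 1.000
≈ 5:4:1 → C5H4O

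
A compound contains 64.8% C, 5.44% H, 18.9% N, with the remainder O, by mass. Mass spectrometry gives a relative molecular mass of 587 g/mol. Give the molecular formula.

Assume 100 g: 64.8 g C, 5.44 g H, 18.9 g N, 10.86 g O.
Moles — C: 64.8 / 12.01 = 5.396 mol; H: 5.44 / 1.008 = 5.397 mol; N: 18.9 / 14.01 = 1.349 mol; O: 10.86 / 16.00 = 0.6787 mol
Smallest is O at 0.6787 mol; normalising gives C 7.949, H 7.951, N 1.988, O 1.000
≈ 8:8:2:1 → C8H8N2O
Empirical-formula mass = 148.16 g/mol
n = 587 / 148.16 = 3.96 ≈ 4
Molecular formula = (C8H8N2O)×4 = C32H32N8O4

C32H32N8O4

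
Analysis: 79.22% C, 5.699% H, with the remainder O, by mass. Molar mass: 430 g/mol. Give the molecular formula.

Assume 100 g: 79.22 g C, 5.699 g H, 15.081 g O.
C: 79.22 g ÷ 12.01 g/mol = 6.596 mol
H: 5.699 g ÷ 1.008 g/mol = 5.654 mol
O: 15.081 g ÷ 16.00 g/mol = 0.9426 mol
Ratios (÷ 0.9426): C 6.998, H 5.998, O 1.000
Ratio ≈ 7:6:1, so the empirical formula is C7H6O
Empirical-formula mass = 106.12 g/mol
n = 430 / 106.12 = 4.05 ≈ 4
Molecular formula = (C7H6O)×4 = C28H24O4

C28H24O4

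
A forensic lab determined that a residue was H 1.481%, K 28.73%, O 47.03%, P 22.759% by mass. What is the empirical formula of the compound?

Assume 100 g: 1.481 g H, 28.73 g K, 47.03 g O, 22.759 g P.
H: 1.481 g ÷ 1.008 g/mol = 1.469 mol
K: 28.73 g ÷ 39.10 g/mol = 0.7348 mol
O: 47.03 g ÷ 16.00 g/mol = 2.939 mol
P: 22.759 g ÷ 30.97 g/mol = 0.7349 mol
Smallest is K at 0.7348 mol; normalising gives H 2.000, K 1.000, O 4.000, P 1.000
≈ 2:1:4:1 → H2KO4P

H2KO4P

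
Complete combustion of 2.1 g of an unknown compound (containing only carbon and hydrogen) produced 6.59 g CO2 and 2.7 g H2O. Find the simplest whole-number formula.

mol C = 6.59 / 44.01 = 0.1497; mass C = 0.1497 × 12.01 = 1.798 g
mol H = 2 × (2.7 / 18.02) = 0.2997; mass H = 0.2997 × 1.008 = 0.3021 g
Ratios (÷ 0.1497): C 1.000, H 2.001
≈ 1:2 → CH2

CH2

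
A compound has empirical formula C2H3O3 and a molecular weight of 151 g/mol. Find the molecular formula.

Empirical-formula mass = 75.04 g/mol
n = 151 / 75.04 = 2.01 ≈ 2
Molecular formula = (C2H3O3)2 = C4H6O6

C4H6O6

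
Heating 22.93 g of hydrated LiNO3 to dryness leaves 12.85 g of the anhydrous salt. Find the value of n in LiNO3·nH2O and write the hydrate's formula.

Mass of water lost = 22.93 − 12.85 = 10.08 g → 10.08 / 18.02 = 0.5594 mol H2O
Molar mass of LiNO3 = 68.95 g/mol → mol LiNO3 = 12.85 / 68.95 = 0.1864
n = 0.5594 / 0.1864 = 3.00 ≈ 3 → LiNO3·3H2O

LiNO3·3H2O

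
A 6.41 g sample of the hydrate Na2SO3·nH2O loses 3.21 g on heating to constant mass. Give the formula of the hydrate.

Mass of anhydrous Na2SO3 = 6.41 − 3.21 = 3.2 g
mol H2O = 3.21 / 18.02 = 0.1781
Molar mass of Na2SO3 = 126.05 g/mol → mol Na2SO3 = 3.2 / 126.05 = 0.02539
n = 0.1781 / 0.02539 = 7.02 ≈ 7 → Na2SO3·7H2O

Na2SO3·7H2O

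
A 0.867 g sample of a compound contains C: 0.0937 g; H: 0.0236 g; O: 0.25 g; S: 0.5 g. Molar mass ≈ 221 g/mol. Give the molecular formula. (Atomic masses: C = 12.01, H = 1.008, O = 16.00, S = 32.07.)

n(C) = 0.0937/12.01 = 0.007802, n(H) = 0.0236/1.008 = 0.02341, n(O) = 0.25/16.00 = 0.01562, n(S) = 0.5/32.07 = 0.01559
Smallest is C at 0.007802 mol; normalising gives C 1.000, H 3.001, O 2.003, S 1.998
→ CH3O2S2
Empirical-formula mass = 111.17 g/mol
n = 221 / 111.17 = 1.99 ≈ 2
Molecular formula = (CH3O2S2)×2 = C2H6O4S4

C2H6O4S4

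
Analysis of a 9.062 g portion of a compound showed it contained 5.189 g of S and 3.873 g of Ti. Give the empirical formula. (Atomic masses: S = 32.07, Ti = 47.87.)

S2Ti

n(S) = 5.189/32.07 = 0.1618, n(Ti) = 3.873/47.87 = 0.08091
Smallest is Ti at 0.08091 mol; normalising gives S 2.000, Ti 1.000
≈ 2:1 → S2Ti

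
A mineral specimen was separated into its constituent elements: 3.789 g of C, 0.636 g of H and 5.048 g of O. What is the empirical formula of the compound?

CH2O

n(C) = 3.789/12.01 = 0.3155, n(H) = 0.636/1.008 = 0.631, n(O) = 5.048/16.00 = 0.3155
Divide by the smallest (0.3155 mol C): C 1.000, H 2.000, O 1.000
≈ 1:2:1 → CH2O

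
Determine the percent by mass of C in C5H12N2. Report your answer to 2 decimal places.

59.95%

Molar mass = 5(12.01) + 12(1.008) + 2(14.01) = 100.166 g/mol
Mass of C per mole = 5 × 12.01 = 60.050 g
% C = 60.050 / 100.166 × 100 = 59.95%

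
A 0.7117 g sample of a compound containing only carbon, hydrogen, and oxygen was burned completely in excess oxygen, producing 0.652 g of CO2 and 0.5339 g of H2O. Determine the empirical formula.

CH4O2

mol C = 0.652 / 44.01 = 0.01481; mass C = 0.01481 × 12.01 = 0.1779 g
mol H = 2 × (0.5339 / 18.02) = 0.05926; mass H = 0.05926 × 1.008 = 0.05973 g
mass O = 0.7117 − (0.2377) = 0.4740 g → mol O = 0.02963
Ratios (÷ 0.01481): C 1.000, H 4.000, O 2.000
≈ 1:4:2 → CH4O2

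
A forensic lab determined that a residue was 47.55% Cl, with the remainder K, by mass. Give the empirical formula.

ClK

Assume 100 g: 47.55 g Cl, 52.45 g K.
n(Cl) = 47.55/35.45 = 1.341, n(K) = 52.45/39.10 = 1.341
Ratios (÷ 1.341): Cl 1.000, K 1.000
→ ClK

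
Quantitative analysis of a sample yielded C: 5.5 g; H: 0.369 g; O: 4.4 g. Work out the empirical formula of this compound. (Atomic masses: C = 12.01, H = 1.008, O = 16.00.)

Moles — C: 5.5 / 12.01 = 0.458 mol; H: 0.369 / 1.008 = 0.3661 mol; O: 4.4 / 16.00 = 0.275 mol
Divide by the smallest (0.275 mol O): C 1.665, H 1.331, O 1.000
×3: C 5.00, H 3.99, O 3.00 → C5H4O3

C5H4O3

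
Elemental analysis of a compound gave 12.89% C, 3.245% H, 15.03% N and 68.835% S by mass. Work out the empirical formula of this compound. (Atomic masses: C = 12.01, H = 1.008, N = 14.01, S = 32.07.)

Assume 100 g: 12.89 g C, 3.245 g H, 15.03 g N, 68.835 g S.
C: 12.89 g ÷ 12.01 g/mol = 1.073 mol
H: 3.245 g ÷ 1.008 g/mol = 3.219 mol
N: 15.03 g ÷ 14.01 g/mol = 1.073 mol
S: 68.835 g ÷ 32.07 g/mol = 2.146 mol
Smallest is N at 1.073 mol; normalising gives C 1.000, H 3.001, N 1.000, S 2.001
→ CH3NS2

CH3NS2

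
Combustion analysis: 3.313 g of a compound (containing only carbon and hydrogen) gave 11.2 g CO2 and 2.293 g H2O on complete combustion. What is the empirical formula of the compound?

CH

mol C = 11.2 / 44.01 = 0.2545; mass C = 0.2545 × 12.01 = 3.056 g
mol H = 2 × (2.293 / 18.02) = 0.2545; mass H = 0.2545 × 1.008 = 0.2565 g
Divide by the smallest (0.2545 mol C): C 1.000, H 1.000
≈ 1:1 → CH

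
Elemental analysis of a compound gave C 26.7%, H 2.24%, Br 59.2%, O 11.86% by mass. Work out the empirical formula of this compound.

C3H3BrO

Assume 100 g: 26.7 g C, 2.24 g H, 59.2 g Br, 11.86 g O.
n(C) = 26.7/12.01 = 2.223, n(H) = 2.24/1.008 = 2.222, n(Br) = 59.2/79.90 = 0.7409, n(O) = 11.86/16.00 = 0.7412
Ratios (÷ 0.7409): C 3.000, H 2.999, Br 1.000, O 1.000
≈ 3:3:1:1 → C3H3BrO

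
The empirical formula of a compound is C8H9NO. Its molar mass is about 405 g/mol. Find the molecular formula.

C24H27N3O3

Empirical-formula mass = 135.16 g/mol
n = 405 / 135.16 = 3.00 ≈ 3
Molecular formula = (C8H9NO)3 = C24H27N3O3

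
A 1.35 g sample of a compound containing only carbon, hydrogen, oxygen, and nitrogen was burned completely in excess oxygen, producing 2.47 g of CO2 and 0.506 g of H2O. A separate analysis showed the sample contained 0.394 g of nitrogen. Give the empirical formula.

C4H4N2O

mol C = 2.47 / 44.01 = 0.05612; mass C = 0.05612 × 12.01 = 0.6740 g
mol H = 2 × (0.506 / 18.02) = 0.05616; mass H = 0.05616 × 1.008 = 0.05661 g
mol N = 0.394 / 14.01 = 0.02812
mass O = 1.35 − (1.125) = 0.2253 g → mol O = 0.01408
Divide by the smallest (0.01408 mol O): C 3.985, H 3.987, N 1.997, O 1.000
→ C4H4N2O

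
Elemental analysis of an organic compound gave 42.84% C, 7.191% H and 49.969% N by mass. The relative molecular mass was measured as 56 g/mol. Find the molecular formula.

C2H4N2

Assume 100 g: 42.84 g C, 7.191 g H, 49.969 g N.
n(C) = 42.84/12.01 = 3.567, n(H) = 7.191/1.008 = 7.134, n(N) = 49.969/14.01 = 3.567
Ratios (÷ 3.567): C 1.000, H 2.000, N 1.000
Ratio ≈ 1:2:1, so the empirical formula is CH2N
Empirical-formula mass = 28.04 g/mol
n = 56 / 28.04 = 2.00 ≈ 2
Molecular formula = (CH2N)×2 = C2H4N2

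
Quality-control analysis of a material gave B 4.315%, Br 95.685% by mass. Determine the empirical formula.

BBr3

Assume 100 g: 4.315 g B, 95.685 g Br.
n(B) = 4.315/10.81 = 0.3992, n(Br) = 95.685/79.90 = 1.198
Ratios (÷ 0.3992): B 1.000, Br 3.000
→ BBr3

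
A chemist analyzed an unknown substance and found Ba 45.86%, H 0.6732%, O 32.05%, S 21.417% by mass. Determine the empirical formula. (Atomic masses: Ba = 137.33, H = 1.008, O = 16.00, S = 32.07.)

BaH2O6S2

Assume 100 g: 45.86 g Ba, 0.6732 g H, 32.05 g O, 21.417 g S.
n(Ba) = 45.86/137.33 = 0.3339, n(H) = 0.6732/1.008 = 0.6679, n(O) = 32.05/16.00 = 2.003, n(S) = 21.417/32.07 = 0.6678
Smallest is Ba at 0.3339 mol; normalising gives Ba 1.000, H 2.000, O 5.998, S 2.000
Ratio ≈ 1:2:6:2, so the empirical formula is BaH2O6S2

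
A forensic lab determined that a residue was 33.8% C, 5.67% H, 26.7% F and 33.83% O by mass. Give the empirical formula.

C4H8F2O3

Assume 100 g: 33.8 g C, 5.67 g H, 26.7 g F, 33.83 g O.
Moles — C: 33.8 / 12.01 = 2.814 mol; H: 5.67 / 1.008 = 5.625 mol; F: 26.7 / 19.00 = 1.405 mol; O: 33.83 / 16.00 = 2.114 mol
Divide by the smallest (1.405 mol F): C 2.003, H 4.003, F 1.000, O 1.505
Multiply by 2: C 4.01, H 8.01, F 2.00, O 3.01 → C4H8F2O3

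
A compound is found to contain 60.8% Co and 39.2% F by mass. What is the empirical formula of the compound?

CoF2

Assume 100 g: 60.8 g Co, 39.2 g F.
n(Co) = 60.8/58.93 = 1.032, n(F) = 39.2/19.00 = 2.063
Smallest is Co at 1.032 mol; normalising gives Co 1.000, F 2.000
Ratio ≈ 1:2, so the empirical formula is CoF2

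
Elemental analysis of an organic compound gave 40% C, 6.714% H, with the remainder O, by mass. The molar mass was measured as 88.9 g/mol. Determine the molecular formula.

C3H6O3

Assume 100 g: 40 g C, 6.714 g H, 53.286 g O.
C: 40 g ÷ 12.01 g/mol = 3.331 mol
H: 6.714 g ÷ 1.008 g/mol = 6.661 mol
O: 53.286 g ÷ 16.00 g/mol = 3.33 mol
Ratios (÷ 3.33): C 1.000, H 2.000, O 1.000
→ CH2O
Empirical-formula mass = 30.03 g/mol
n = 88.9 / 30.03 = 2.96 ≈ 3
Molecular formula = (CH2O)×3 = C3H6O3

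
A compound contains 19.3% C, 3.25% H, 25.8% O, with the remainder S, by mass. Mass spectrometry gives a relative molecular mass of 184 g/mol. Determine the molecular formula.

C3H6O3S3

Assume 100 g: 19.3 g C, 3.25 g H, 25.8 g O, 51.65 g S.
C: 19.3 g ÷ 12.01 g/mol = 1.607 mol
H: 3.25 g ÷ 1.008 g/mol = 3.224 mol
O: 25.8 g ÷ 16.00 g/mol = 1.613 mol
S: 51.65 g ÷ 32.07 g/mol = 1.611 mol
Smallest is C at 1.607 mol; normalising gives C 1.000, H 2.006, O 1.003, S 1.002
Ratio ≈ 1:2:1:1, so the empirical formula is CH2OS
Empirical-formula mass = 62.10 g/mol
n = 184 / 62.10 = 2.96 ≈ 3
Molecular formula = (CH2OS)×3 = C3H6O3S3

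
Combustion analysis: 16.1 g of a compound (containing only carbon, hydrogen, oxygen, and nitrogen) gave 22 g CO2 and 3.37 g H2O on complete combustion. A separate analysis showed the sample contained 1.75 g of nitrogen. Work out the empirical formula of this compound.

mol C = 22 / 44.01 = 0.4999; mass C = 0.4999 × 12.01 = 6.004 g
mol H = 2 × (3.37 / 18.02) = 0.3740; mass H = 0.3740 × 1.008 = 0.3770 g
mol N = 1.75 / 14.01 = 0.1249
mass O = 16.1 − (8.131) = 7.969 g → mol O = 0.4981
Smallest is N at 0.1249 mol; normalising gives C 4.002, H 2.994, N 1.000, O 3.988
→ C4H3NO4

C4H3NO4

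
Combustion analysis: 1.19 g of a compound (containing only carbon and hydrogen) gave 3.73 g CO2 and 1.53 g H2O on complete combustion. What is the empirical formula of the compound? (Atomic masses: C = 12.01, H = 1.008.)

CH2

mol C = 3.73 / 44.01 = 0.08475; mass C = 0.08475 × 12.01 = 1.018 g
mol H = 2 × (1.53 / 18.02) = 0.1698; mass H = 0.1698 × 1.008 = 0.1712 g
Ratios (÷ 0.08475): C 1.000, H 2.004
≈ 1:2 → CH2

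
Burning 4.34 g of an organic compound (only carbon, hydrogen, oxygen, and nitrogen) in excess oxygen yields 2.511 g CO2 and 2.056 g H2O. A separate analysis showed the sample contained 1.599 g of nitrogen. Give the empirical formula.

mol C = 2.511 / 44.01 = 0.05706; mass C = 0.05706 × 12.01 = 0.6852 g
mol H = 2 × (2.056 / 18.02) = 0.2282; mass H = 0.2282 × 1.008 = 0.2300 g
mol N = 1.599 / 14.01 = 0.1141
mass O = 4.34 − (2.514) = 1.826 g → mol O = 0.1141
Divide by the smallest (0.05706 mol C): C 1.000, H 3.999, N 2.000, O 2.000
≈ 1:4:2:2 → CH4N2O2

CH4N2O2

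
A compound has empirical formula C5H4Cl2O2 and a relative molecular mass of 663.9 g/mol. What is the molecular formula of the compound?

C20H16Cl8O8

Empirical-formula mass = 166.98 g/mol
n = 663.9 / 166.98 = 3.98 ≈ 4
Molecular formula = (C5H4Cl2O2)4 = C20H16Cl8O8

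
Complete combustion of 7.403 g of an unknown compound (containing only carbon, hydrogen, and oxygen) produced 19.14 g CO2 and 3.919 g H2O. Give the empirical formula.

C4H4O

mol C = 19.14 / 44.01 = 0.4349; mass C = 0.4349 × 12.01 = 5.223 g
mol H = 2 × (3.919 / 18.02) = 0.4350; mass H = 0.4350 × 1.008 = 0.4384 g
mass O = 7.403 − (5.662) = 1.741 g → mol O = 0.1088
Ratios (÷ 0.1088): C 3.996, H 3.996, O 1.000
≈ 4:4:1 → C4H4O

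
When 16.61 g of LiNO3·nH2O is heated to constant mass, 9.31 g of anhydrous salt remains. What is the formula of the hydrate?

Mass of water lost = 16.61 − 9.31 = 7.3 g → 7.3 / 18.02 = 0.4051 mol H2O
Molar mass of LiNO3 = 68.95 g/mol → mol LiNO3 = 9.31 / 68.95 = 0.135
n = 0.4051 / 0.135 = 3.00 ≈ 3 → LiNO3·3H2O

LiNO3·3H2O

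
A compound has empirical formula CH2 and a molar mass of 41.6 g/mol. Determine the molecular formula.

Empirical-formula mass = 14.03 g/mol
n = 41.6 / 14.03 = 2.97 ≈ 3
Molecular formula = (CH2)3 = C3H6

C3H6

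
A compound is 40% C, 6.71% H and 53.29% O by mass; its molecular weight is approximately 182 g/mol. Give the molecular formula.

Assume 100 g: 40 g C, 6.71 g H, 53.29 g O.
C: 40 g ÷ 12.01 g/mol = 3.331 mol
H: 6.71 g ÷ 1.008 g/mol = 6.657 mol
O: 53.29 g ÷ 16.00 g/mol = 3.331 mol
Divide by the smallest (3.331 mol C): C 1.000, H 1.999, O 1.000
→ CH2O
Empirical-formula mass = 30.03 g/mol
n = 182 / 30.03 = 6.06 ≈ 6
Molecular formula = (CH2O)×6 = C6H12O6

C6H12O6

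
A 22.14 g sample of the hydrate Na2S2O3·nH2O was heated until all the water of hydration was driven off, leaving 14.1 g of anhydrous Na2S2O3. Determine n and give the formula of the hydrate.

Na2S2O3·5H2O

Mass of water lost = 22.14 − 14.1 = 8.04 g → 8.04 / 18.02 = 0.4462 mol H2O
Molar mass of Na2S2O3 = 158.12 g/mol → mol Na2S2O3 = 14.1 / 158.12 = 0.08917
n = 0.4462 / 0.08917 = 5.00 ≈ 5 → Na2S2O3·5H2O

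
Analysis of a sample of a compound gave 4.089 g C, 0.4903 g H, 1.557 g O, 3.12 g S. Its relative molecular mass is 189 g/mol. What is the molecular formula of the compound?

C7H10O2S2

C: 4.089 g ÷ 12.01 g/mol = 0.3405 mol
H: 0.4903 g ÷ 1.008 g/mol = 0.4864 mol
O: 1.557 g ÷ 16.00 g/mol = 0.09731 mol
S: 3.12 g ÷ 32.07 g/mol = 0.09729 mol
Divide by the smallest (0.09729 mol S): C 3.500, H 5.000, O 1.000, S 1.000
Multiply by 2: C 7.00, H 10.00, O 2.00, S 2.00 → C7H10O2S2
Empirical-formula mass = 190.29 g/mol
n = 189 / 190.29 = 0.99 ≈ 1
Molecular formula = empirical formula = C7H10O2S2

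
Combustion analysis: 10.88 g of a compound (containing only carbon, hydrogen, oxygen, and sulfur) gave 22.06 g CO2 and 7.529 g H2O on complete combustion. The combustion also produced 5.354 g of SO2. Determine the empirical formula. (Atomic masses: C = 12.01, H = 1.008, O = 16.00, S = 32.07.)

C6H10OS

mol C = 22.06 / 44.01 = 0.5012; mass C = 0.5012 × 12.01 = 6.020 g
mol H = 2 × (7.529 / 18.02) = 0.8356; mass H = 0.8356 × 1.008 = 0.8423 g
mol S = 5.354 / 64.07 = 0.08356; mass S = 2.680 g
mass O = 10.88 − (9.542) = 1.338 g → mol O = 0.08361
Ratios (÷ 0.08356): C 5.998, H 10.000, O 1.001, S 1.000
≈ 6:10:1:1 → C6H10OS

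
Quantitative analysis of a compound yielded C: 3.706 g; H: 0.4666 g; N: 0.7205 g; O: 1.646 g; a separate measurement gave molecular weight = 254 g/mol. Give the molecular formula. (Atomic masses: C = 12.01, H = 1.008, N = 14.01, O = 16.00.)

Moles — C: 3.706 / 12.01 = 0.3086 mol; H: 0.4666 / 1.008 = 0.4629 mol; N: 0.7205 / 14.01 = 0.05143 mol; O: 1.646 / 16.00 = 0.1029 mol
Ratios (÷ 0.05143): C 6.000, H 9.001, N 1.000, O 2.000
Ratio ≈ 6:9:1:2, so the empirical formula is C6H9NO2
Empirical-formula mass = 127.14 g/mol
n = 254 / 127.14 = 2.00 ≈ 2
Molecular formula = (C6H9NO2)×2 = C12H18N2O4

C12H18N2O4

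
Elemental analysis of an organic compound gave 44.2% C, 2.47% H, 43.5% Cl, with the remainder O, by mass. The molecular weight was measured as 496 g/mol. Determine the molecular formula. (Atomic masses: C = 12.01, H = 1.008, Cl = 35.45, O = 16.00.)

Assume 100 g: 44.2 g C, 2.47 g H, 43.5 g Cl, 9.83 g O.
C: 44.2 g ÷ 12.01 g/mol = 3.68 mol
H: 2.47 g ÷ 1.008 g/mol = 2.45 mol
Cl: 43.5 g ÷ 35.45 g/mol = 1.227 mol
O: 9.83 g ÷ 16.00 g/mol = 0.6144 mol
Divide by the smallest (0.6144 mol O): C 5.990, H 3.988, Cl 1.997, O 1.000
→ C6H4Cl2O
Empirical-formula mass = 162.99 g/mol
n = 496 / 162.99 = 3.04 ≈ 3
Molecular formula = (C6H4Cl2O)×3 = C18H12Cl6O3

C18H12Cl6O3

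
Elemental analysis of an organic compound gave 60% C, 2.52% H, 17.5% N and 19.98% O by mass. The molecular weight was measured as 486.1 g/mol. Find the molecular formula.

C24H12N6O6

Assume 100 g: 60 g C, 2.52 g H, 17.5 g N, 19.98 g O.
C: 60 g ÷ 12.01 g/mol = 4.996 mol
H: 2.52 g ÷ 1.008 g/mol = 2.5 mol
N: 17.5 g ÷ 14.01 g/mol = 1.249 mol
O: 19.98 g ÷ 16.00 g/mol = 1.249 mol
Divide by the smallest (1.249 mol O): C 4.001, H 2.002, N 1.000, O 1.000
≈ 4:2:1:1 → C4H2NO
Empirical-formula mass = 80.07 g/mol
n = 486.1 / 80.07 = 6.07 ≈ 6
Molecular formula = (C4H2NO)×6 = C24H12N6O6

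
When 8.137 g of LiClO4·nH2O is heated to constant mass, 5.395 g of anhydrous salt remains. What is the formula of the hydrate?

LiClO4·3H2O

Mass of water lost = 8.137 − 5.395 = 2.742 g → 2.742 / 18.02 = 0.1522 mol H2O
Molar mass of LiClO4 = 106.39 g/mol → mol LiClO4 = 5.395 / 106.39 = 0.05071
n = 0.1522 / 0.05071 = 3.00 ≈ 3 → LiClO4·3H2O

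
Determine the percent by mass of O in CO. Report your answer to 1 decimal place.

57.1%

Molar mass = 1(12.01) + 1(16.00) = 28.010 g/mol
Mass of O per mole = 1 × 16.00 = 16.000 g
% O = 16.000 / 28.010 × 100 = 57.1%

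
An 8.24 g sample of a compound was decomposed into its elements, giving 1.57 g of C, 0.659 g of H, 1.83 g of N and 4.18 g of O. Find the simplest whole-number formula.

Moles — C: 1.57 / 12.01 = 0.1307 mol; H: 0.659 / 1.008 = 0.6538 mol; N: 1.83 / 14.01 = 0.1306 mol; O: 4.18 / 16.00 = 0.2612 mol
Divide by the smallest (0.1306 mol N): C 1.001, H 5.005, N 1.000, O 2.000
Ratio ≈ 1:5:1:2, so the empirical formula is CH5NO2

CH5NO2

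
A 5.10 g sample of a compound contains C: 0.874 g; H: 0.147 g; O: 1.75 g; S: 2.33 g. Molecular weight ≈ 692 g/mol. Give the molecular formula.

Moles — C: 0.874 / 12.01 = 0.07277 mol; H: 0.147 / 1.008 = 0.1458 mol; O: 1.75 / 16.00 = 0.1094 mol; S: 2.33 / 32.07 = 0.07265 mol
Ratios (÷ 0.07265): C 1.002, H 2.007, O 1.505, S 1.000
Multiply by 2: C 2.00, H 4.01, O 3.01, S 2.00 → C2H4O3S2
Empirical-formula mass = 140.19 g/mol
n = 692 / 140.19 = 4.94 ≈ 5
Molecular formula = (C2H4O3S2)×5 = C10H20O15S10

C10H20O15S10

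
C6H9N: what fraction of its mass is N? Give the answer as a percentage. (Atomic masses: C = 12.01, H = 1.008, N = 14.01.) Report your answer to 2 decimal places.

Molar mass = 6(12.01) + 9(1.008) + 1(14.01) = 95.142 g/mol
Mass of N per mole = 1 × 14.01 = 14.010 g
% N = 14.010 / 95.142 × 100 = 14.73%

14.73%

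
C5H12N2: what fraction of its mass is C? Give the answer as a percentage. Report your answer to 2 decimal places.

59.95%

Molar mass = 5(12.01) + 12(1.008) + 2(14.01) = 100.166 g/mol
Mass of C per mole = 5 × 12.01 = 60.050 g
% C = 60.050 / 100.166 × 100 = 59.95%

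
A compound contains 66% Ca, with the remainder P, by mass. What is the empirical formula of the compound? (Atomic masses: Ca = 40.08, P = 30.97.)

Ca3P2

Assume 100 g: 66 g Ca, 34 g P.
Moles — Ca: 66 / 40.08 = 1.647 mol; P: 34 / 30.97 = 1.098 mol
Ratios (÷ 1.098): Ca 1.500, P 1.000
Scaling by 2: Ca 3.00, P 2.00 → Ca3P2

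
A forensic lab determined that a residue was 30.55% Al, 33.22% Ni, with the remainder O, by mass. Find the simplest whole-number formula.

Al2NiO4

Assume 100 g: 30.55 g Al, 33.22 g Ni, 36.23 g O.
n(Al) = 30.55/26.98 = 1.132, n(Ni) = 33.22/58.69 = 0.566, n(O) = 36.23/16.00 = 2.264
Smallest is Ni at 0.566 mol; normalising gives Al 2.000, Ni 1.000, O 4.000
Ratio ≈ 2:1:4, so the empirical formula is Al2NiO4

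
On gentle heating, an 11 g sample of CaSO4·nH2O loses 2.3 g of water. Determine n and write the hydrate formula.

CaSO4·2H2O

Mass of anhydrous CaSO4 = 11 − 2.3 = 8.7 g
mol H2O = 2.3 / 18.02 = 0.1276
Molar mass of CaSO4 = 136.15 g/mol → mol CaSO4 = 8.7 / 136.15 = 0.0639
n = 0.1276 / 0.0639 = 2.00 ≈ 2 → CaSO4·2H2O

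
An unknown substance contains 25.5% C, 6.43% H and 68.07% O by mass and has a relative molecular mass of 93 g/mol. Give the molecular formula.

C2H6O4

Assume 100 g: 25.5 g C, 6.43 g H, 68.07 g O.
Moles — C: 25.5 / 12.01 = 2.123 mol; H: 6.43 / 1.008 = 6.379 mol; O: 68.07 / 16.00 = 4.254 mol
Divide by the smallest (2.123 mol C): C 1.000, H 3.004, O 2.004
→ CH3O2
Empirical-formula mass = 47.03 g/mol
n = 93 / 47.03 = 1.98 ≈ 2
Molecular formula = (CH3O2)×2 = C2H6O4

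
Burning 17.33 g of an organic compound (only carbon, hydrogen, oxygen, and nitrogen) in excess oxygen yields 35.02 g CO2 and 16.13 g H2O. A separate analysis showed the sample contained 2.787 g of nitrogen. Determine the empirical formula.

C4H9NO

mol C = 35.02 / 44.01 = 0.7957; mass C = 0.7957 × 12.01 = 9.557 g
mol H = 2 × (16.13 / 18.02) = 1.790; mass H = 1.790 × 1.008 = 1.805 g
mol N = 2.787 / 14.01 = 0.1989
mass O = 17.33 − (14.15) = 3.182 g → mol O = 0.1989
Ratios (÷ 0.1989): C 4.001, H 9.003, N 1.000, O 1.000
≈ 4:9:1:1 → C4H9NO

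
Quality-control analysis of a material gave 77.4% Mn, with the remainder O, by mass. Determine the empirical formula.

MnO

Assume 100 g: 77.4 g Mn, 22.6 g O.
Mn: 77.4 g ÷ 54.94 g/mol = 1.409 mol
O: 22.6 g ÷ 16.00 g/mol = 1.413 mol
Divide by the smallest (1.409 mol Mn): Mn 1.000, O 1.003
Ratio ≈ 1:1, so the empirical formula is MnO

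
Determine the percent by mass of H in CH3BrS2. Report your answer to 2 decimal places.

Molar mass = 1(12.01) + 3(1.008) + 1(79.90) + 2(32.07) = 159.074 g/mol
Mass of H per mole = 3 × 1.008 = 3.024 g
% H = 3.024 / 159.074 × 100 = 1.90%

1.90%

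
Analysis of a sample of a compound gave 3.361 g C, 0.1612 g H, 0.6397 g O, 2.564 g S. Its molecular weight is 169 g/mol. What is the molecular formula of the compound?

C7H4OS2

n(C) = 3.361/12.01 = 0.2799, n(H) = 0.1612/1.008 = 0.1599, n(O) = 0.6397/16.00 = 0.03998, n(S) = 2.564/32.07 = 0.07995
Ratios (÷ 0.03998): C 7.000, H 4.000, O 1.000, S 2.000
≈ 7:4:1:2 → C7H4OS2
Empirical-formula mass = 168.24 g/mol
n = 169 / 168.24 = 1.00 ≈ 1
Molecular formula = empirical formula = C7H4OS2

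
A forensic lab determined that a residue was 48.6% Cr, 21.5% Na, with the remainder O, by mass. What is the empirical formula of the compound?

CrNaO2

Assume 100 g: 48.6 g Cr, 21.5 g Na, 29.9 g O.
n(Cr) = 48.6/52.00 = 0.9346, n(Na) = 21.5/22.99 = 0.9352, n(O) = 29.9/16.00 = 1.869
Smallest is Cr at 0.9346 mol; normalising gives Cr 1.000, Na 1.001, O 1.999
→ CrNaO2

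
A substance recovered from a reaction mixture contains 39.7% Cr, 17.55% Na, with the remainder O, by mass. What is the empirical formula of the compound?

Cr2Na2O7

Assume 100 g: 39.7 g Cr, 17.55 g Na, 42.75 g O.
n(Cr) = 39.7/52.00 = 0.7635, n(Na) = 17.55/22.99 = 0.7634, n(O) = 42.75/16.00 = 2.672
Ratios (÷ 0.7634): Cr 1.000, Na 1.000, O 3.500
Multiply by 2: Cr 2.00, Na 2.00, O 7.00 → Cr2Na2O7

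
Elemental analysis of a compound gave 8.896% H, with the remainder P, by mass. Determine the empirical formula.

H3P

Assume 100 g: 8.896 g H, 91.104 g P.
n(H) = 8.896/1.008 = 8.825, n(P) = 91.104/30.97 = 2.942
Ratios (÷ 2.942): H 3.000, P 1.000
Ratio ≈ 3:1, so the empirical formula is H3P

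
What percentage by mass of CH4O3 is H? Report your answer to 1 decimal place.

6.3%

Molar mass = 1(12.01) + 4(1.008) + 3(16.00) = 64.042 g/mol
Mass of H per mole = 4 × 1.008 = 4.032 g
% H = 4.032 / 64.042 × 100 = 6.3%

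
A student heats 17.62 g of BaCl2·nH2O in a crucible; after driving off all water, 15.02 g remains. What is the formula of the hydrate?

Mass of water lost = 17.62 − 15.02 = 2.6 g → 2.6 / 18.02 = 0.1443 mol H2O
Molar mass of BaCl2 = 208.23 g/mol → mol BaCl2 = 15.02 / 208.23 = 0.07213
n = 0.1443 / 0.07213 = 2.00 ≈ 2 → BaCl2·2H2O

BaCl2·2H2O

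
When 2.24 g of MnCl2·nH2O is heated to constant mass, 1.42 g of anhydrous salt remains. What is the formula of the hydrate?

Mass of water lost = 2.24 − 1.42 = 0.82 g → 0.82 / 18.02 = 0.0455 mol H2O
Molar mass of MnCl2 = 125.84 g/mol → mol MnCl2 = 1.42 / 125.84 = 0.01128
n = 0.0455 / 0.01128 = 4.03 ≈ 4 → MnCl2·4H2O

MnCl2·4H2O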